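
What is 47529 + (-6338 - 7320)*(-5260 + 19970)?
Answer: -200861651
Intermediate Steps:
47529 + (-6338 - 7320)*(-5260 + 19970) = 47529 - 13658*14710 = 47529 - 200909180 = -200861651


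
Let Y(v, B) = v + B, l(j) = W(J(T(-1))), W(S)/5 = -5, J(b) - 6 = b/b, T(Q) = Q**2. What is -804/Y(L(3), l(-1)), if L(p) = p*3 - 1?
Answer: 804/17 ≈ 47.294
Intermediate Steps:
J(b) = 7 (J(b) = 6 + b/b = 6 + 1 = 7)
W(S) = -25 (W(S) = 5*(-5) = -25)
L(p) = -1 + 3*p (L(p) = 3*p - 1 = -1 + 3*p)
l(j) = -25
Y(v, B) = B + v
-804/Y(L(3), l(-1)) = -804/(-25 + (-1 + 3*3)) = -804/(-25 + (-1 + 9)) = -804/(-25 + 8) = -804/(-17) = -804*(-1/17) = 804/17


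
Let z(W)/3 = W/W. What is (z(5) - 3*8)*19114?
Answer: -401394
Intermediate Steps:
z(W) = 3 (z(W) = 3*(W/W) = 3*1 = 3)
(z(5) - 3*8)*19114 = (3 - 3*8)*19114 = (3 - 24)*19114 = -21*19114 = -401394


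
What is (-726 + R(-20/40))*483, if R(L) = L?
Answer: -701799/2 ≈ -3.5090e+5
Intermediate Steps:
(-726 + R(-20/40))*483 = (-726 - 20/40)*483 = (-726 - 20*1/40)*483 = (-726 - ½)*483 = -1453/2*483 = -701799/2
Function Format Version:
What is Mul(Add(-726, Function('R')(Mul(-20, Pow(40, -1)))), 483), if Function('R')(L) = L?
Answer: Rational(-701799, 2) ≈ -3.5090e+5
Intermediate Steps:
Mul(Add(-726, Function('R')(Mul(-20, Pow(40, -1)))), 483) = Mul(Add(-726, Mul(-20, Pow(40, -1))), 483) = Mul(Add(-726, Mul(-20, Rational(1, 40))), 483) = Mul(Add(-726, Rational(-1, 2)), 483) = Mul(Rational(-1453, 2), 483) = Rational(-701799, 2)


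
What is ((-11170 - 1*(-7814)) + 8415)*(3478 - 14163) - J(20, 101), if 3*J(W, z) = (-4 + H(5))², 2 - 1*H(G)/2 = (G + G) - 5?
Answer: -162166345/3 ≈ -5.4055e+7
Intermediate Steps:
H(G) = 14 - 4*G (H(G) = 4 - 2*((G + G) - 5) = 4 - 2*(2*G - 5) = 4 - 2*(-5 + 2*G) = 4 + (10 - 4*G) = 14 - 4*G)
J(W, z) = 100/3 (J(W, z) = (-4 + (14 - 4*5))²/3 = (-4 + (14 - 20))²/3 = (-4 - 6)²/3 = (⅓)*(-10)² = (⅓)*100 = 100/3)
((-11170 - 1*(-7814)) + 8415)*(3478 - 14163) - J(20, 101) = ((-11170 - 1*(-7814)) + 8415)*(3478 - 14163) - 1*100/3 = ((-11170 + 7814) + 8415)*(-10685) - 100/3 = (-3356 + 8415)*(-10685) - 100/3 = 5059*(-10685) - 100/3 = -54055415 - 100/3 = -162166345/3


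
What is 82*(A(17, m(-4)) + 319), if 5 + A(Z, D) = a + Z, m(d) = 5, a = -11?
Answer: 26240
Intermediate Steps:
A(Z, D) = -16 + Z (A(Z, D) = -5 + (-11 + Z) = -16 + Z)
82*(A(17, m(-4)) + 319) = 82*((-16 + 17) + 319) = 82*(1 + 319) = 82*320 = 26240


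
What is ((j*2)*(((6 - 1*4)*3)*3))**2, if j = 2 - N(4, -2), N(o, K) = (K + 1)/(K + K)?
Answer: 3969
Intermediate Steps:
N(o, K) = (1 + K)/(2*K) (N(o, K) = (1 + K)/((2*K)) = (1 + K)*(1/(2*K)) = (1 + K)/(2*K))
j = 7/4 (j = 2 - (1 - 2)/(2*(-2)) = 2 - (-1)*(-1)/(2*2) = 2 - 1*1/4 = 2 - 1/4 = 7/4 ≈ 1.7500)
((j*2)*(((6 - 1*4)*3)*3))**2 = (((7/4)*2)*(((6 - 1*4)*3)*3))**2 = (7*(((6 - 4)*3)*3)/2)**2 = (7*((2*3)*3)/2)**2 = (7*(6*3)/2)**2 = ((7/2)*18)**2 = 63**2 = 3969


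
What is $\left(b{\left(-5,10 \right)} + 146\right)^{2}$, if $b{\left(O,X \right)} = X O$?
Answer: $9216$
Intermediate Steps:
$b{\left(O,X \right)} = O X$
$\left(b{\left(-5,10 \right)} + 146\right)^{2} = \left(\left(-5\right) 10 + 146\right)^{2} = \left(-50 + 146\right)^{2} = 96^{2} = 9216$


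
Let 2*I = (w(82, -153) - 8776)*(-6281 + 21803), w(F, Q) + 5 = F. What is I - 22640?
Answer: -67535579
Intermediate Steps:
w(F, Q) = -5 + F
I = -67512939 (I = (((-5 + 82) - 8776)*(-6281 + 21803))/2 = ((77 - 8776)*15522)/2 = (-8699*15522)/2 = (1/2)*(-135025878) = -67512939)
I - 22640 = -67512939 - 22640 = -67535579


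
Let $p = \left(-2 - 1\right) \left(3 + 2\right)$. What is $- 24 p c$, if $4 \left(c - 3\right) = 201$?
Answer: $19170$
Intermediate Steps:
$p = -15$ ($p = \left(-3\right) 5 = -15$)
$c = \frac{213}{4}$ ($c = 3 + \frac{1}{4} \cdot 201 = 3 + \frac{201}{4} = \frac{213}{4} \approx 53.25$)
$- 24 p c = - 24 \left(\left(-15\right) \frac{213}{4}\right) = \left(-24\right) \left(- \frac{3195}{4}\right) = 19170$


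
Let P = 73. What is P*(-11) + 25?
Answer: -778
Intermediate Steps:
P*(-11) + 25 = 73*(-11) + 25 = -803 + 25 = -778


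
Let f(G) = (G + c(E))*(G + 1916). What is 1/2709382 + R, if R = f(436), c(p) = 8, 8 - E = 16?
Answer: 2829375110017/2709382 ≈ 1.0443e+6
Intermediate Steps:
E = -8 (E = 8 - 1*16 = 8 - 16 = -8)
f(G) = (8 + G)*(1916 + G) (f(G) = (G + 8)*(G + 1916) = (8 + G)*(1916 + G))
R = 1044288 (R = 15328 + 436² + 1924*436 = 15328 + 190096 + 838864 = 1044288)
1/2709382 + R = 1/2709382 + 1044288 = 2829375110017/2709382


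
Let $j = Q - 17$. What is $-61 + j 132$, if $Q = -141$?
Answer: $-20917$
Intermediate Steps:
$j = -158$ ($j = -141 - 17 = -158$)
$-61 + j 132 = -61 - 20856 = -20917$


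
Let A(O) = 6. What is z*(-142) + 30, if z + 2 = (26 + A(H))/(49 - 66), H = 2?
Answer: 9882/17 ≈ 581.29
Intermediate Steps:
z = -66/17 (z = -2 + (26 + 6)/(49 - 66) = -2 + 32/(-17) = -2 + 32*(-1/17) = -2 - 32/17 = -66/17 ≈ -3.8824)
z*(-142) + 30 = -66/17*(-142) + 30 = 9372/17 + 30 = 9882/17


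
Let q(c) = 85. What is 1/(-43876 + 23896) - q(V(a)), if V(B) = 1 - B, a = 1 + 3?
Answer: -1698301/19980 ≈ -85.000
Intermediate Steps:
a = 4
1/(-43876 + 23896) - q(V(a)) = 1/(-43876 + 23896) - 1*85 = 1/(-19980) - 85 = -1/19980 - 85 = -1698301/19980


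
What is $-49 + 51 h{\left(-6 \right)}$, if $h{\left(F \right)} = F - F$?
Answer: $-49$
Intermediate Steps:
$h{\left(F \right)} = 0$
$-49 + 51 h{\left(-6 \right)} = -49 + 51 \cdot 0 = -49 + 0 = -49$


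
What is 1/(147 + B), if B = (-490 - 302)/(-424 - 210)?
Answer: 317/46995 ≈ 0.0067454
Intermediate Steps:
B = 396/317 (B = -792/(-634) = -792*(-1/634) = 396/317 ≈ 1.2492)
1/(147 + B) = 1/(147 + 396/317) = 1/(46995/317) = 317/46995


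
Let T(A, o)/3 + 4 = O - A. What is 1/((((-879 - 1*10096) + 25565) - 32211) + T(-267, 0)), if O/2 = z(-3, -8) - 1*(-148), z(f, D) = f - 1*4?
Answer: -1/15986 ≈ -6.2555e-5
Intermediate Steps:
z(f, D) = -4 + f (z(f, D) = f - 4 = -4 + f)
O = 282 (O = 2*((-4 - 3) - 1*(-148)) = 2*(-7 + 148) = 2*141 = 282)
T(A, o) = 834 - 3*A (T(A, o) = -12 + 3*(282 - A) = -12 + (846 - 3*A) = 834 - 3*A)
1/((((-879 - 1*10096) + 25565) - 32211) + T(-267, 0)) = 1/((((-879 - 1*10096) + 25565) - 32211) + (834 - 3*(-267))) = 1/((((-879 - 10096) + 25565) - 32211) + (834 + 801)) = 1/(((-10975 + 25565) - 32211) + 1635) = 1/((14590 - 32211) + 1635) = 1/(-17621 + 1635) = 1/(-15986) = -1/15986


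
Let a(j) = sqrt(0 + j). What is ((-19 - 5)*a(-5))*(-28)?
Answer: 672*I*sqrt(5) ≈ 1502.6*I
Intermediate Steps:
a(j) = sqrt(j)
((-19 - 5)*a(-5))*(-28) = ((-19 - 5)*sqrt(-5))*(-28) = -24*I*sqrt(5)*(-28) = 672*I*sqrt(5)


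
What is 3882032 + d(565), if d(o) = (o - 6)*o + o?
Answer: 4198432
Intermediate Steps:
d(o) = o + o*(-6 + o) (d(o) = (-6 + o)*o + o = o*(-6 + o) + o = o + o*(-6 + o))
3882032 + d(565) = 3882032 + 565*(-5 + 565) = 3882032 + 565*560 = 3882032 + 316400 = 4198432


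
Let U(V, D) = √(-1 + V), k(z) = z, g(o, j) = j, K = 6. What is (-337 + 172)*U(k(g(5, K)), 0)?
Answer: -165*√5 ≈ -368.95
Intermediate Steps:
(-337 + 172)*U(k(g(5, K)), 0) = (-337 + 172)*√(-1 + 6) = -165*√5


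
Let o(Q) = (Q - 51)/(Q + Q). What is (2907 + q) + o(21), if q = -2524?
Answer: 2676/7 ≈ 382.29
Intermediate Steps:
o(Q) = (-51 + Q)/(2*Q) (o(Q) = (-51 + Q)/((2*Q)) = (-51 + Q)*(1/(2*Q)) = (-51 + Q)/(2*Q))
(2907 + q) + o(21) = (2907 - 2524) + (½)*(-51 + 21)/21 = 383 + (½)*(1/21)*(-30) = 383 - 5/7 = 2676/7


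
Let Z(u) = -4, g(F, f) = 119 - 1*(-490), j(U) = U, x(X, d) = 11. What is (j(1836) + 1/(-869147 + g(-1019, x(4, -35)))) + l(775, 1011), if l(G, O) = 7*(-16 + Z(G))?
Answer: 1473040447/868538 ≈ 1696.0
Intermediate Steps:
g(F, f) = 609 (g(F, f) = 119 + 490 = 609)
l(G, O) = -140 (l(G, O) = 7*(-16 - 4) = 7*(-20) = -140)
(j(1836) + 1/(-869147 + g(-1019, x(4, -35)))) + l(775, 1011) = (1836 + 1/(-869147 + 609)) - 140 = (1836 + 1/(-868538)) - 140 = (1836 - 1/868538) - 140 = 1594635767/868538 - 140 = 1473040447/868538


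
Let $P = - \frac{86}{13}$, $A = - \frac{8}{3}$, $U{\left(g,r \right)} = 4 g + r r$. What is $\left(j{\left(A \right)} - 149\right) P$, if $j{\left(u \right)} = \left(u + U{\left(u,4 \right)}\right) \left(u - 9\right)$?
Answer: $\frac{139406}{117} \approx 1191.5$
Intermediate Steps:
$U{\left(g,r \right)} = r^{2} + 4 g$ ($U{\left(g,r \right)} = 4 g + r^{2} = r^{2} + 4 g$)
$A = - \frac{8}{3}$ ($A = \left(-8\right) \frac{1}{3} = - \frac{8}{3} \approx -2.6667$)
$P = - \frac{86}{13}$ ($P = \left(-86\right) \frac{1}{13} = - \frac{86}{13} \approx -6.6154$)
$j{\left(u \right)} = \left(-9 + u\right) \left(16 + 5 u\right)$ ($j{\left(u \right)} = \left(u + \left(4^{2} + 4 u\right)\right) \left(u - 9\right) = \left(u + \left(16 + 4 u\right)\right) \left(-9 + u\right) = \left(16 + 5 u\right) \left(-9 + u\right) = \left(-9 + u\right) \left(16 + 5 u\right)$)
$\left(j{\left(A \right)} - 149\right) P = \left(\left(-144 - - \frac{232}{3} + 5 \left(- \frac{8}{3}\right)^{2}\right) - 149\right) \left(- \frac{86}{13}\right) = \left(\left(-144 + \frac{232}{3} + 5 \cdot \frac{64}{9}\right) - 149\right) \left(- \frac{86}{13}\right) = \left(\left(-144 + \frac{232}{3} + \frac{320}{9}\right) - 149\right) \left(- \frac{86}{13}\right) = \left(- \frac{280}{9} - 149\right) \left(- \frac{86}{13}\right) = \left(- \frac{1621}{9}\right) \left(- \frac{86}{13}\right) = \frac{139406}{117}$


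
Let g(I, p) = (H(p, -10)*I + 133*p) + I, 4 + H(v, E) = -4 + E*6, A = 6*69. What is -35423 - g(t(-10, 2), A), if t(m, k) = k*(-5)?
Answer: -91155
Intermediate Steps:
t(m, k) = -5*k
A = 414
H(v, E) = -8 + 6*E (H(v, E) = -4 + (-4 + E*6) = -4 + (-4 + 6*E) = -8 + 6*E)
g(I, p) = -67*I + 133*p (g(I, p) = ((-8 + 6*(-10))*I + 133*p) + I = ((-8 - 60)*I + 133*p) + I = (-68*I + 133*p) + I = -67*I + 133*p)
-35423 - g(t(-10, 2), A) = -35423 - (-(-335)*2 + 133*414) = -35423 - (-67*(-10) + 55062) = -35423 - (670 + 55062) = -35423 - 1*55732 = -35423 - 55732 = -91155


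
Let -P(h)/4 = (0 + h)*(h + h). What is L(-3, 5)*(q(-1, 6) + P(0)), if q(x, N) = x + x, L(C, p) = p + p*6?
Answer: -70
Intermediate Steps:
L(C, p) = 7*p (L(C, p) = p + 6*p = 7*p)
q(x, N) = 2*x
P(h) = -8*h² (P(h) = -4*(0 + h)*(h + h) = -4*h*2*h = -8*h²)
L(-3, 5)*(q(-1, 6) + P(0)) = (7*5)*(2*(-1) - 8*0²) = 35*(-2 - 8*0) = 35*(-2 + 0) = 35*(-2) = -70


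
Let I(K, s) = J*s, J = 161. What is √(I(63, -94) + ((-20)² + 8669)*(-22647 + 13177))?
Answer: 2*I*√21474641 ≈ 9268.1*I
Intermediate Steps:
I(K, s) = 161*s
√(I(63, -94) + ((-20)² + 8669)*(-22647 + 13177)) = √(161*(-94) + ((-20)² + 8669)*(-22647 + 13177)) = √(-15134 + (400 + 8669)*(-9470)) = √(-15134 + 9069*(-9470)) = √(-15134 - 85883430) = √(-85898564) = 2*I*√21474641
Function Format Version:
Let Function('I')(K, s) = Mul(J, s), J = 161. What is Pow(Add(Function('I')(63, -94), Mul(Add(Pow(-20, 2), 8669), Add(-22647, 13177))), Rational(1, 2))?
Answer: Mul(2, I, Pow(21474641, Rational(1, 2))) ≈ Mul(9268.1, I)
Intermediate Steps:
Function('I')(K, s) = Mul(161, s)
Pow(Add(Function('I')(63, -94), Mul(Add(Pow(-20, 2), 8669), Add(-22647, 13177))), Rational(1, 2)) = Pow(Add(Mul(161, -94), Mul(Add(Pow(-20, 2), 8669), Add(-22647, 13177))), Rational(1, 2)) = Pow(Add(-15134, Mul(Add(400, 8669), -9470)), Rational(1, 2)) = Pow(Add(-15134, Mul(9069, -9470)), Rational(1, 2)) = Pow(Add(-15134, -85883430), Rational(1, 2)) = Pow(-85898564, Rational(1, 2)) = Mul(2, I, Pow(21474641, Rational(1, 2)))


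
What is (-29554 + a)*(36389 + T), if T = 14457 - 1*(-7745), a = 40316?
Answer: 630556342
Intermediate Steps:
T = 22202 (T = 14457 + 7745 = 22202)
(-29554 + a)*(36389 + T) = (-29554 + 40316)*(36389 + 22202) = 10762*58591 = 630556342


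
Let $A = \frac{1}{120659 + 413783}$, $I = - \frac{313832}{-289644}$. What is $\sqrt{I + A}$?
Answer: $\frac{\sqrt{1622720375718232437714}}{38699479662} \approx 1.0409$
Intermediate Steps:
$I = \frac{78458}{72411}$ ($I = \left(-313832\right) \left(- \frac{1}{289644}\right) = \frac{78458}{72411} \approx 1.0835$)
$A = \frac{1}{534442} \approx 1.8711 \cdot 10^{-6}$
$\sqrt{I + A} = \sqrt{\frac{78458}{72411} + \frac{1}{534442}} = \sqrt{\frac{41931322847}{38699479662}} = \frac{\sqrt{1622720375718232437714}}{38699479662}$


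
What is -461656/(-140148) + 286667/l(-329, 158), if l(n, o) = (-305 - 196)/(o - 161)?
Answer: 10063225817/5851179 ≈ 1719.9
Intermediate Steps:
l(n, o) = -501/(-161 + o)
-461656/(-140148) + 286667/l(-329, 158) = -461656/(-140148) + 286667/((-501/(-161 + 158))) = -461656*(-1/140148) + 286667/((-501/(-3))) = 115414/35037 + 286667/((-501*(-⅓))) = 115414/35037 + 286667/167 = 10063225817/5851179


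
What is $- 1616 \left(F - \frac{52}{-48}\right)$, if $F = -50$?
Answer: $\frac{237148}{3} \approx 79049.0$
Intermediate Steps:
$- 1616 \left(F - \frac{52}{-48}\right) = - 1616 \left(-50 - \frac{52}{-48}\right) = - 1616 \left(-50 - - \frac{13}{12}\right) = - 1616 \left(-50 + \frac{13}{12}\right) = \left(-1616\right) \left(- \frac{587}{12}\right) = \frac{237148}{3}$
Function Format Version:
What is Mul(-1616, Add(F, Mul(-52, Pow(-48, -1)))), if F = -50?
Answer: Rational(237148, 3) ≈ 79049.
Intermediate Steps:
Mul(-1616, Add(F, Mul(-52, Pow(-48, -1)))) = Mul(-1616, Add(-50, Mul(-52, Pow(-48, -1)))) = Mul(-1616, Add(-50, Mul(-52, Rational(-1, 48)))) = Mul(-1616, Add(-50, Rational(13, 12))) = Mul(-1616, Rational(-587, 12)) = Rational(237148, 3)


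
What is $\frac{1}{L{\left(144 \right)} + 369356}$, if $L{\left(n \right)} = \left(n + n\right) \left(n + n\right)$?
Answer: $\frac{1}{452300} \approx 2.2109 \cdot 10^{-6}$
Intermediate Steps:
$L{\left(n \right)} = 4 n^{2}$ ($L{\left(n \right)} = 2 n 2 n = 4 n^{2}$)
$\frac{1}{L{\left(144 \right)} + 369356} = \frac{1}{4 \cdot 144^{2} + 369356} = \frac{1}{4 \cdot 20736 + 369356} = \frac{1}{82944 + 369356} = \frac{1}{452300}$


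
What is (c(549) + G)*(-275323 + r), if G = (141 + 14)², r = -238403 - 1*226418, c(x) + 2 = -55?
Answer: -17739771392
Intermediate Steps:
c(x) = -57 (c(x) = -2 - 55 = -57)
r = -464821 (r = -238403 - 226418 = -464821)
G = 24025 (G = 155² = 24025)
(c(549) + G)*(-275323 + r) = (-57 + 24025)*(-275323 - 464821) = 23968*(-740144) = -17739771392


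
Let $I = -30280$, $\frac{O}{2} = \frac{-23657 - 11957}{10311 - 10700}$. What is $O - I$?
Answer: $\frac{11850148}{389} \approx 30463.0$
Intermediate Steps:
$O = \frac{71228}{389}$ ($O = 2 \frac{-23657 - 11957}{10311 - 10700} = 2 \left(- \frac{35614}{-389}\right) = 2 \left(\left(-35614\right) \left(- \frac{1}{389}\right)\right) = 2 \cdot \frac{35614}{389} = \frac{71228}{389} \approx 183.11$)
$O - I = \frac{71228}{389} - -30280 = \frac{71228}{389} + 30280 = \frac{11850148}{389}$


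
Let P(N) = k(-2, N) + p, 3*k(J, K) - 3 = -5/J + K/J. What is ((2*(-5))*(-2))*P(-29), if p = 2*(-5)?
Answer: -200/3 ≈ -66.667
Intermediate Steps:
k(J, K) = 1 - 5/(3*J) + K/(3*J) (k(J, K) = 1 + (-5/J + K/J)/3 = 1 + (-5/(3*J) + K/(3*J)) = 1 - 5/(3*J) + K/(3*J))
p = -10
P(N) = -49/6 - N/6 (P(N) = (⅓)*(-5 + N + 3*(-2))/(-2) - 10 = (⅓)*(-½)*(-5 + N - 6) - 10 = (⅓)*(-½)*(-11 + N) - 10 = (11/6 - N/6) - 10 = -49/6 - N/6)
((2*(-5))*(-2))*P(-29) = ((2*(-5))*(-2))*(-49/6 - ⅙*(-29)) = (-10*(-2))*(-49/6 + 29/6) = 20*(-10/3) = -200/3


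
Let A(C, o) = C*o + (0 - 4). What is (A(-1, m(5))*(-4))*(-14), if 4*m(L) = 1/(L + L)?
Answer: -1127/5 ≈ -225.40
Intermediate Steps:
m(L) = 1/(8*L) (m(L) = 1/(4*(L + L)) = 1/(4*((2*L))) = (1/(2*L))/4 = 1/(8*L))
A(C, o) = -4 + C*o (A(C, o) = C*o - 4 = -4 + C*o)
(A(-1, m(5))*(-4))*(-14) = ((-4 - 1/(8*5))*(-4))*(-14) = ((-4 - 1*1/40)*(-4))*(-14) = ((-4 - 1/40)*(-4))*(-14) = -161/40*(-4)*(-14) = (161/10)*(-14) = -1127/5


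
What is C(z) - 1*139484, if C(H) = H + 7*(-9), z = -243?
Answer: -139790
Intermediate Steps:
C(H) = -63 + H (C(H) = H - 63 = -63 + H)
C(z) - 1*139484 = (-63 - 243) - 1*139484 = -306 - 139484 = -139790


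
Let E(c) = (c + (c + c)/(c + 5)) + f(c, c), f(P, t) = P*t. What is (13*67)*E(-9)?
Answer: 133263/2 ≈ 66632.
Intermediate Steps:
E(c) = c + c² + 2*c/(5 + c) (E(c) = (c + (c + c)/(c + 5)) + c*c = (c + (2*c)/(5 + c)) + c² = (c + 2*c/(5 + c)) + c² = c + c² + 2*c/(5 + c))
(13*67)*E(-9) = (13*67)*(-9*(7 + (-9)² + 6*(-9))/(5 - 9)) = 871*(-9*(7 + 81 - 54)/(-4)) = 871*(-9*(-¼)*34) = 871*(153/2) = 133263/2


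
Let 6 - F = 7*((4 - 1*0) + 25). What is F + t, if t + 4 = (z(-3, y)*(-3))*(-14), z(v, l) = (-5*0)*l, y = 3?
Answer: -201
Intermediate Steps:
z(v, l) = 0 (z(v, l) = 0*l = 0)
t = -4 (t = -4 + (0*(-3))*(-14) = -4 + 0*(-14) = -4 + 0 = -4)
F = -197 (F = 6 - 7*((4 - 1*0) + 25) = 6 - 7*((4 + 0) + 25) = 6 - 7*(4 + 25) = 6 - 7*29 = 6 - 1*203 = 6 - 203 = -197)
F + t = -197 - 4 = -201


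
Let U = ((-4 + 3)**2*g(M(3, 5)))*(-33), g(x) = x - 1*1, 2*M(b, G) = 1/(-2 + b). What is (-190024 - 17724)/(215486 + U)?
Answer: -415496/431005 ≈ -0.96402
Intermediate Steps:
M(b, G) = 1/(2*(-2 + b))
g(x) = -1 + x (g(x) = x - 1 = -1 + x)
U = 33/2 (U = ((-4 + 3)**2*(-1 + 1/(2*(-2 + 3))))*(-33) = ((-1)**2*(-1 + (1/2)/1))*(-33) = (1*(-1 + (1/2)*1))*(-33) = (1*(-1 + 1/2))*(-33) = (1*(-1/2))*(-33) = -1/2*(-33) = 33/2 ≈ 16.500)
(-190024 - 17724)/(215486 + U) = (-190024 - 17724)/(215486 + 33/2) = -207748/431005/2 = -207748*2/431005 = -415496/431005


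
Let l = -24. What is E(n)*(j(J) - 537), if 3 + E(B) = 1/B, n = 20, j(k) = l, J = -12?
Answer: 33099/20 ≈ 1654.9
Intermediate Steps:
j(k) = -24
E(B) = -3 + 1/B
E(n)*(j(J) - 537) = (-3 + 1/20)*(-24 - 537) = (-3 + 1/20)*(-561) = -59/20*(-561) = 33099/20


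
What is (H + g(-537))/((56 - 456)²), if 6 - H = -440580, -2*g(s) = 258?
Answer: 440457/160000 ≈ 2.7529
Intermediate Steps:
g(s) = -129 (g(s) = -½*258 = -129)
H = 440586 (H = 6 - 1*(-440580) = 6 + 440580 = 440586)
(H + g(-537))/((56 - 456)²) = (440586 - 129)/((56 - 456)²) = 440457/((-400)²) = 440457/160000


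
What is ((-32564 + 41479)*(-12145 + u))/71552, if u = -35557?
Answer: -212631665/35776 ≈ -5943.4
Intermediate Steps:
((-32564 + 41479)*(-12145 + u))/71552 = ((-32564 + 41479)*(-12145 - 35557))/71552 = (8915*(-47702))*(1/71552) = -425263330*1/71552 = -212631665/35776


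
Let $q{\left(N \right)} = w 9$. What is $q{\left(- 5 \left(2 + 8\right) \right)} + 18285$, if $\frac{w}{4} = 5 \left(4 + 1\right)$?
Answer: $19185$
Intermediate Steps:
$w = 100$ ($w = 4 \cdot 5 \left(4 + 1\right) = 4 \cdot 5 \cdot 5 = 4 \cdot 25 = 100$)
$q{\left(N \right)} = 900$ ($q{\left(N \right)} = 100 \cdot 9 = 900$)
$q{\left(- 5 \left(2 + 8\right) \right)} + 18285 = 900 + 18285 = 19185$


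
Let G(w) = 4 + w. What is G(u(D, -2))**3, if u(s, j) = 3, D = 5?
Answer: 343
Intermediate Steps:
G(u(D, -2))**3 = (4 + 3)**3 = 7**3 = 343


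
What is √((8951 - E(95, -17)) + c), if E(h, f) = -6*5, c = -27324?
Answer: I*√18343 ≈ 135.44*I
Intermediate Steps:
E(h, f) = -30
√((8951 - E(95, -17)) + c) = √((8951 - 1*(-30)) - 27324) = √((8951 + 30) - 27324) = √(8981 - 27324) = √(-18343) = I*√18343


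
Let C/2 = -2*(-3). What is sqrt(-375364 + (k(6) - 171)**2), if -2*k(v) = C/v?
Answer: 6*I*sqrt(9605) ≈ 588.03*I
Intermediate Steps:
C = 12 (C = 2*(-2*(-3)) = 2*6 = 12)
k(v) = -6/v
sqrt(-375364 + (k(6) - 171)**2) = sqrt(-375364 + (-6/6 - 171)**2) = sqrt(-375364 + (-6*1/6 - 171)**2) = sqrt(-375364 + (-1 - 171)**2) = sqrt(-375364 + (-172)**2) = sqrt(-375364 + 29584) = sqrt(-345780) = 6*I*sqrt(9605)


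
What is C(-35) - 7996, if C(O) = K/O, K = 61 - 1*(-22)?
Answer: -279943/35 ≈ -7998.4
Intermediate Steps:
K = 83 (K = 61 + 22 = 83)
C(O) = 83/O
C(-35) - 7996 = 83/(-35) - 7996 = 83*(-1/35) - 7996 = -83/35 - 7996 = -279943/35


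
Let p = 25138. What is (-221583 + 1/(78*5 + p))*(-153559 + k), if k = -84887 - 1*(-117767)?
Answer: 682629310348817/25528 ≈ 2.6740e+10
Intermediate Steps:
k = 32880 (k = -84887 + 117767 = 32880)
(-221583 + 1/(78*5 + p))*(-153559 + k) = (-221583 + 1/(78*5 + 25138))*(-153559 + 32880) = (-221583 + 1/(390 + 25138))*(-120679) = (-221583 + 1/25528)*(-120679) = -5656570823/25528*(-120679) = 682629310348817/25528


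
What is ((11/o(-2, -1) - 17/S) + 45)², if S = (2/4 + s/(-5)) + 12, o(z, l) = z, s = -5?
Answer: 4264225/2916 ≈ 1462.4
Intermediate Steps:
S = 27/2 (S = (2/4 - 5/(-5)) + 12 = (2*(¼) - 5*(-⅕)) + 12 = (½ + 1) + 12 = 3/2 + 12 = 27/2 ≈ 13.500)
((11/o(-2, -1) - 17/S) + 45)² = ((11/(-2) - 17/27/2) + 45)² = ((11*(-½) - 17*2/27) + 45)² = ((-11/2 - 34/27) + 45)² = (-365/54 + 45)² = (2065/54)² = 4264225/2916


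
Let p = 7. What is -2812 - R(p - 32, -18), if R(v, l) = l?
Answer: -2794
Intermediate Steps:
-2812 - R(p - 32, -18) = -2812 - 1*(-18) = -2812 + 18 = -2794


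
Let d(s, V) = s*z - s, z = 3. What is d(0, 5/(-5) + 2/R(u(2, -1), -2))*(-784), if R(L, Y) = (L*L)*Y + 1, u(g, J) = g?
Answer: 0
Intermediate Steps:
R(L, Y) = 1 + Y*L² (R(L, Y) = L²*Y + 1 = Y*L² + 1 = 1 + Y*L²)
d(s, V) = 2*s (d(s, V) = s*3 - s = 3*s - s = 2*s)
d(0, 5/(-5) + 2/R(u(2, -1), -2))*(-784) = (2*0)*(-784) = 0*(-784) = 0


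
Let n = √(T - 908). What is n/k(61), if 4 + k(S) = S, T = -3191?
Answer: I*√4099/57 ≈ 1.1232*I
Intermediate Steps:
k(S) = -4 + S
n = I*√4099 (n = √(-3191 - 908) = √(-4099) = I*√4099 ≈ 64.023*I)
n/k(61) = (I*√4099)/(-4 + 61) = (I*√4099)/57 = (I*√4099)*(1/57) = I*√4099/57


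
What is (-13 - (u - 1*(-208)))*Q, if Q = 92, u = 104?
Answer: -29900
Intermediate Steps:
(-13 - (u - 1*(-208)))*Q = (-13 - (104 - 1*(-208)))*92 = (-13 - (104 + 208))*92 = (-13 - 1*312)*92 = (-13 - 312)*92 = -325*92 = -29900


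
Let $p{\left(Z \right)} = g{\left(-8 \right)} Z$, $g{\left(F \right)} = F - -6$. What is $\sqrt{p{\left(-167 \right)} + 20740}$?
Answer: $\sqrt{21074} \approx 145.17$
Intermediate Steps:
$g{\left(F \right)} = 6 + F$ ($g{\left(F \right)} = F + 6 = 6 + F$)
$p{\left(Z \right)} = - 2 Z$ ($p{\left(Z \right)} = \left(6 - 8\right) Z = - 2 Z$)
$\sqrt{p{\left(-167 \right)} + 20740} = \sqrt{\left(-2\right) \left(-167\right) + 20740} = \sqrt{334 + 20740} = \sqrt{21074}$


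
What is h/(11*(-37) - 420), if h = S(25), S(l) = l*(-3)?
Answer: 75/827 ≈ 0.090689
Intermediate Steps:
S(l) = -3*l
h = -75 (h = -3*25 = -75)
h/(11*(-37) - 420) = -75/(11*(-37) - 420) = -75/(-407 - 420) = -75/(-827) = -75*(-1/827) = 75/827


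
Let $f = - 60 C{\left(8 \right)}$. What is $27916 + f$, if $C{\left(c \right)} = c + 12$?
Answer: $26716$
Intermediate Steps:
$C{\left(c \right)} = 12 + c$
$f = -1200$ ($f = - 60 \left(12 + 8\right) = \left(-60\right) 20 = -1200$)
$27916 + f = 27916 - 1200 = 26716$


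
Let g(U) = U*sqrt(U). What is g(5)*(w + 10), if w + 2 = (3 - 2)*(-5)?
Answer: 15*sqrt(5) ≈ 33.541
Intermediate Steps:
g(U) = U**(3/2)
w = -7 (w = -2 + (3 - 2)*(-5) = -2 + 1*(-5) = -2 - 5 = -7)
g(5)*(w + 10) = 5**(3/2)*(-7 + 10) = (5*sqrt(5))*3 = 15*sqrt(5)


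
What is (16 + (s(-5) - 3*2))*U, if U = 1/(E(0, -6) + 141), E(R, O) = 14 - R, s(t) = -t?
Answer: 3/31 ≈ 0.096774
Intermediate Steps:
U = 1/155 (U = 1/((14 - 1*0) + 141) = 1/((14 + 0) + 141) = 1/(14 + 141) = 1/155 ≈ 0.0064516)
(16 + (s(-5) - 3*2))*U = (16 + (-1*(-5) - 3*2))*(1/155) = (16 + (5 - 1*6))*(1/155) = (16 + (5 - 6))*(1/155) = (16 - 1)*(1/155) = 15*(1/155) = 3/31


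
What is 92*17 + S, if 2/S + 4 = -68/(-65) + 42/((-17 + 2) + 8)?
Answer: 455059/291 ≈ 1563.8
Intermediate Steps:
S = -65/291 (S = 2/(-4 + (-68/(-65) + 42/((-17 + 2) + 8))) = 2/(-4 + (-68*(-1/65) + 42/(-15 + 8))) = 2/(-4 + (68/65 + 42/(-7))) = 2/(-4 + (68/65 + 42*(-1/7))) = 2/(-4 + (68/65 - 6)) = 2/(-4 - 322/65) = 2/(-582/65) = 2*(-65/582) = -65/291 ≈ -0.22337)
92*17 + S = 92*17 - 65/291 = 1564 - 65/291 = 455059/291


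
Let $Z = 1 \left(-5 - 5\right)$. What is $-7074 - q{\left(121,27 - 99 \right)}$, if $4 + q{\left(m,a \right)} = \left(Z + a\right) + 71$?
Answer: $-7059$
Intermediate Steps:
$Z = -10$ ($Z = 1 \left(-10\right) = -10$)
$q{\left(m,a \right)} = 57 + a$ ($q{\left(m,a \right)} = -4 + \left(\left(-10 + a\right) + 71\right) = -4 + \left(61 + a\right) = 57 + a$)
$-7074 - q{\left(121,27 - 99 \right)} = -7074 - \left(57 + \left(27 - 99\right)\right) = -7074 - \left(57 - 72\right) = -7074 - -15 = -7074 + 15 = -7059$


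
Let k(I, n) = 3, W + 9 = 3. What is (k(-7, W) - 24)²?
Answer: 441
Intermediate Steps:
W = -6 (W = -9 + 3 = -6)
(k(-7, W) - 24)² = (3 - 24)² = (-21)² = 441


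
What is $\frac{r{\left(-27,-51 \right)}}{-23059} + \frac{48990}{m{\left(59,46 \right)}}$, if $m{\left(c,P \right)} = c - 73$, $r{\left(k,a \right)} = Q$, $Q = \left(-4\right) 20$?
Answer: $- \frac{564829645}{161413} \approx -3499.3$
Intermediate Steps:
$Q = -80$
$r{\left(k,a \right)} = -80$
$m{\left(c,P \right)} = -73 + c$ ($m{\left(c,P \right)} = c - 73 = -73 + c$)
$\frac{r{\left(-27,-51 \right)}}{-23059} + \frac{48990}{m{\left(59,46 \right)}} = - \frac{80}{-23059} + \frac{48990}{-73 + 59} = \left(-80\right) \left(- \frac{1}{23059}\right) + \frac{48990}{-14} = \frac{80}{23059} + 48990 \left(- \frac{1}{14}\right) = \frac{80}{23059} - \frac{24495}{7} = - \frac{564829645}{161413}$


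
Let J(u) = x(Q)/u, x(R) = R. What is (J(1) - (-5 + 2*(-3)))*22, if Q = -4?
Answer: 154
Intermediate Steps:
J(u) = -4/u
(J(1) - (-5 + 2*(-3)))*22 = (-4/1 - (-5 + 2*(-3)))*22 = (-4*1 - (-5 - 6))*22 = (-4 - 1*(-11))*22 = (-4 + 11)*22 = 7*22 = 154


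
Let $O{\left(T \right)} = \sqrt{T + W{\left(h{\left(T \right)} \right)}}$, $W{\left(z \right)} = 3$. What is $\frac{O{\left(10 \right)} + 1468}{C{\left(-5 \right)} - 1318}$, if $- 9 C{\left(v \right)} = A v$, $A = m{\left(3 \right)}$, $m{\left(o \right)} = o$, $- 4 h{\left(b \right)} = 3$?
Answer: $- \frac{4404}{3949} - \frac{3 \sqrt{13}}{3949} \approx -1.118$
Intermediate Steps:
$h{\left(b \right)} = - \frac{3}{4}$ ($h{\left(b \right)} = \left(- \frac{1}{4}\right) 3 = - \frac{3}{4}$)
$A = 3$
$C{\left(v \right)} = - \frac{v}{3}$ ($C{\left(v \right)} = - \frac{3 v}{9} = - \frac{v}{3}$)
$O{\left(T \right)} = \sqrt{3 + T}$ ($O{\left(T \right)} = \sqrt{T + 3} = \sqrt{3 + T}$)
$\frac{O{\left(10 \right)} + 1468}{C{\left(-5 \right)} - 1318} = \frac{\sqrt{3 + 10} + 1468}{\left(- \frac{1}{3}\right) \left(-5\right) - 1318} = \frac{\sqrt{13} + 1468}{\frac{5}{3} - 1318} = \frac{1468 + \sqrt{13}}{- \frac{3949}{3}} = \left(1468 + \sqrt{13}\right) \left(- \frac{3}{3949}\right) = - \frac{4404}{3949} - \frac{3 \sqrt{13}}{3949}$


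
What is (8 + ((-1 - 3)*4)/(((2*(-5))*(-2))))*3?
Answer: 108/5 ≈ 21.600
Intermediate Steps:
(8 + ((-1 - 3)*4)/(((2*(-5))*(-2))))*3 = (8 + (-4*4)/((-10*(-2))))*3 = (8 - 16/20)*3 = (8 - 16*1/20)*3 = (8 - ⅘)*3 = (36/5)*3 = 108/5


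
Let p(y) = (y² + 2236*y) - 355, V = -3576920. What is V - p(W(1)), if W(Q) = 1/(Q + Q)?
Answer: -14310733/4 ≈ -3.5777e+6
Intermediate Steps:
W(Q) = 1/(2*Q)
p(y) = -355 + y² + 2236*y
V - p(W(1)) = -3576920 - (-355 + ((½)/1)² + 2236*((½)/1)) = -3576920 - (-355 + ((½)*1)² + 2236*((½)*1)) = -3576920 - (-355 + (½)² + 2236*(½)) = -3576920 - (-355 + ¼ + 1118) = -3576920 - 1*3053/4 = -3576920 - 3053/4 = -14310733/4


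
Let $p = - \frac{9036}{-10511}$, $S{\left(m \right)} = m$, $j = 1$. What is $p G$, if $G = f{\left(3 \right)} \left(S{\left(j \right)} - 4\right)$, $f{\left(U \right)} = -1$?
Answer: $\frac{27108}{10511} \approx 2.579$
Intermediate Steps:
$G = 3$ ($G = - (1 - 4) = \left(-1\right) \left(-3\right) = 3$)
$p = \frac{9036}{10511}$ ($p = \left(-9036\right) \left(- \frac{1}{10511}\right) = \frac{9036}{10511} \approx 0.85967$)
$p G = \frac{9036}{10511} \cdot 3 = \frac{27108}{10511}$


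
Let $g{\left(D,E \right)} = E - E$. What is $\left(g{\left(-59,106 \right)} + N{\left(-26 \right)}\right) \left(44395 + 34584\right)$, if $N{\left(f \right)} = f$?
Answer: $-2053454$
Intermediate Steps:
$g{\left(D,E \right)} = 0$
$\left(g{\left(-59,106 \right)} + N{\left(-26 \right)}\right) \left(44395 + 34584\right) = \left(0 - 26\right) \left(44395 + 34584\right) = \left(-26\right) 78979 = -2053454$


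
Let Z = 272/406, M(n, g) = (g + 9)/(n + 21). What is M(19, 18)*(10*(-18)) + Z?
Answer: -49057/406 ≈ -120.83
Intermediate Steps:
M(n, g) = (9 + g)/(21 + n)
Z = 136/203 (Z = 272*(1/406) = 136/203 ≈ 0.66995)
M(19, 18)*(10*(-18)) + Z = ((9 + 18)/(21 + 19))*(10*(-18)) + 136/203 = (27/40)*(-180) + 136/203 = -243/2 + 136/203 = -49057/406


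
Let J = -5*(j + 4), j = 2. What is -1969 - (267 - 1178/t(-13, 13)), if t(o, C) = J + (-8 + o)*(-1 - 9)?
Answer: -200651/90 ≈ -2229.5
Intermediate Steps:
J = -30 (J = -5*(2 + 4) = -5*6 = -30)
t(o, C) = 50 - 10*o (t(o, C) = -30 + (-8 + o)*(-1 - 9) = -30 + (-8 + o)*(-10) = -30 + (80 - 10*o) = 50 - 10*o)
-1969 - (267 - 1178/t(-13, 13)) = -1969 - (267 - 1178/(50 - 10*(-13))) = -1969 - (267 - 1178/(50 + 130)) = -1969 - (267 - 1178/180) = -1969 - (267 - 1178*1/180) = -1969 - (267 - 589/90) = -1969 - 1*23441/90 = -1969 - 23441/90 = -200651/90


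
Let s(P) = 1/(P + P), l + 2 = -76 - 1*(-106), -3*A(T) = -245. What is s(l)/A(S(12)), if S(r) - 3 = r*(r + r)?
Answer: 3/13720 ≈ 0.00021866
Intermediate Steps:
S(r) = 3 + 2*r² (S(r) = 3 + r*(r + r) = 3 + r*(2*r) = 3 + 2*r²)
A(T) = 245/3 (A(T) = -⅓*(-245) = 245/3)
l = 28 (l = -2 + (-76 - 1*(-106)) = -2 + (-76 + 106) = -2 + 30 = 28)
s(P) = 1/(2*P)
s(l)/A(S(12)) = ((½)/28)/(245/3) = ((½)*(1/28))*(3/245) = (1/56)*(3/245) = 3/13720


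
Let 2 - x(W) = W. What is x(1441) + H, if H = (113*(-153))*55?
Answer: -952334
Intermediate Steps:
x(W) = 2 - W
H = -950895 (H = -17289*55 = -950895)
x(1441) + H = (2 - 1*1441) - 950895 = (2 - 1441) - 950895 = -1439 - 950895 = -952334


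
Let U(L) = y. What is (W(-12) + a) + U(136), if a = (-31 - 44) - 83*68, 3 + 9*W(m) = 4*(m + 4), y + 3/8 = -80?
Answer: -417835/72 ≈ -5803.3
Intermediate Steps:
y = -643/8 (y = -3/8 - 80 = -643/8 ≈ -80.375)
U(L) = -643/8
W(m) = 13/9 + 4*m/9 (W(m) = -1/3 + (4*(m + 4))/9 = -1/3 + (4*(4 + m))/9 = -1/3 + (16 + 4*m)/9 = -1/3 + (16/9 + 4*m/9) = 13/9 + 4*m/9)
a = -5719 (a = -75 - 5644 = -5719)
(W(-12) + a) + U(136) = ((13/9 + (4/9)*(-12)) - 5719) - 643/8 = ((13/9 - 16/3) - 5719) - 643/8 = (-35/9 - 5719) - 643/8 = -51506/9 - 643/8 = -417835/72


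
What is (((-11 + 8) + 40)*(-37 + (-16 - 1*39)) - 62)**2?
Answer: 12013156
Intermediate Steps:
(((-11 + 8) + 40)*(-37 + (-16 - 1*39)) - 62)**2 = ((-3 + 40)*(-37 + (-16 - 39)) - 62)**2 = (37*(-37 - 55) - 62)**2 = (37*(-92) - 62)**2 = (-3404 - 62)**2 = (-3466)**2 = 12013156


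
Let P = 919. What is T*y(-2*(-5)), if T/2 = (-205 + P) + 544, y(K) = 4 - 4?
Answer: 0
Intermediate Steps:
y(K) = 0
T = 2516 (T = 2*((-205 + 919) + 544) = 2*(714 + 544) = 2*1258 = 2516)
T*y(-2*(-5)) = 2516*0 = 0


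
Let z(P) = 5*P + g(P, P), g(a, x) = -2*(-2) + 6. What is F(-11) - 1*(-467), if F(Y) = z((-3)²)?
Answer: 522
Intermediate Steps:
g(a, x) = 10 (g(a, x) = 4 + 6 = 10)
z(P) = 10 + 5*P (z(P) = 5*P + 10 = 10 + 5*P)
F(Y) = 55 (F(Y) = 10 + 5*(-3)² = 10 + 5*9 = 10 + 45 = 55)
F(-11) - 1*(-467) = 55 - 1*(-467) = 55 + 467 = 522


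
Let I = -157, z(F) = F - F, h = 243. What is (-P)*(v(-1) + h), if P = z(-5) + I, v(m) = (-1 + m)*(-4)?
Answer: 39407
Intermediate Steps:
z(F) = 0
v(m) = 4 - 4*m
P = -157 (P = 0 - 157 = -157)
(-P)*(v(-1) + h) = (-1*(-157))*((4 - 4*(-1)) + 243) = 157*((4 + 4) + 243) = 157*(8 + 243) = 157*251 = 39407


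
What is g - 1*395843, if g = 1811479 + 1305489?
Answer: 2721125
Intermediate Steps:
g = 3116968
g - 1*395843 = 3116968 - 1*395843 = 3116968 - 395843 = 2721125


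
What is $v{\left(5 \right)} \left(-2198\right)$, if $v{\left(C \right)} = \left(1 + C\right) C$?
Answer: $-65940$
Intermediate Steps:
$v{\left(C \right)} = C \left(1 + C\right)$
$v{\left(5 \right)} \left(-2198\right) = 5 \left(1 + 5\right) \left(-2198\right) = 5 \cdot 6 \left(-2198\right) = 30 \left(-2198\right) = -65940$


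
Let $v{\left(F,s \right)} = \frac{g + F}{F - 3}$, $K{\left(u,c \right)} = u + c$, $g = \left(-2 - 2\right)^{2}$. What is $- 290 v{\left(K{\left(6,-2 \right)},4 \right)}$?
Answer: $-5800$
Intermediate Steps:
$g = 16$ ($g = \left(-4\right)^{2} = 16$)
$K{\left(u,c \right)} = c + u$
$v{\left(F,s \right)} = \frac{16 + F}{-3 + F}$ ($v{\left(F,s \right)} = \frac{16 + F}{F - 3} = \frac{16 + F}{-3 + F}$)
$- 290 v{\left(K{\left(6,-2 \right)},4 \right)} = - 290 \frac{16 + \left(-2 + 6\right)}{-3 + \left(-2 + 6\right)} = - 290 \frac{16 + 4}{-3 + 4} = - 290 \cdot 1^{-1} \cdot 20 = - 290 \cdot 1 \cdot 20 = \left(-290\right) 20 = -5800$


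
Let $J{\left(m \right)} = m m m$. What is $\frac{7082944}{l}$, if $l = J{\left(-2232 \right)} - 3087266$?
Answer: $- \frac{3541472}{5561259217} \approx -0.00063681$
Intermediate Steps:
$J{\left(m \right)} = m^{3}$ ($J{\left(m \right)} = m m^{2} = m^{3}$)
$l = -11122518434$ ($l = \left(-2232\right)^{3} - 3087266 = -11119431168 - 3087266 = -11122518434$)
$\frac{7082944}{l} = \frac{7082944}{-11122518434} = 7082944 \left(- \frac{1}{11122518434}\right) = - \frac{3541472}{5561259217}$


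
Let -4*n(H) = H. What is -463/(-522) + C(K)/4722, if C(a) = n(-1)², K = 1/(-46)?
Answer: 5830183/6573024 ≈ 0.88699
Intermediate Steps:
K = -1/46 ≈ -0.021739
n(H) = -H/4
C(a) = 1/16 (C(a) = (-¼*(-1))² = (¼)² = 1/16)
-463/(-522) + C(K)/4722 = -463/(-522) + (1/16)/4722 = -463*(-1/522) + (1/16)*(1/4722) = 463/522 + 1/75552 = 5830183/6573024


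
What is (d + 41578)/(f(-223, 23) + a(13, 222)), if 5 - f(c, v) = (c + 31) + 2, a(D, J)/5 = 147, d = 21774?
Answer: 31676/465 ≈ 68.120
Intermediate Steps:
a(D, J) = 735 (a(D, J) = 5*147 = 735)
f(c, v) = -28 - c (f(c, v) = 5 - ((c + 31) + 2) = 5 - ((31 + c) + 2) = 5 - (33 + c) = 5 + (-33 - c) = -28 - c)
(d + 41578)/(f(-223, 23) + a(13, 222)) = (21774 + 41578)/((-28 - 1*(-223)) + 735) = 63352/((-28 + 223) + 735) = 63352/(195 + 735) = 63352/930 = 63352*(1/930) = 31676/465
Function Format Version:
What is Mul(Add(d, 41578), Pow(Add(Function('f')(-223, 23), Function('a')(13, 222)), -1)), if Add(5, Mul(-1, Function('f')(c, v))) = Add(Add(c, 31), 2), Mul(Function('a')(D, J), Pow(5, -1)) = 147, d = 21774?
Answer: Rational(31676, 465) ≈ 68.120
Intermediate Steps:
Function('a')(D, J) = 735 (Function('a')(D, J) = Mul(5, 147) = 735)
Function('f')(c, v) = Add(-28, Mul(-1, c)) (Function('f')(c, v) = Add(5, Mul(-1, Add(Add(c, 31), 2))) = Add(5, Mul(-1, Add(Add(31, c), 2))) = Add(5, Mul(-1, Add(33, c))) = Add(5, Add(-33, Mul(-1, c))) = Add(-28, Mul(-1, c)))
Mul(Add(d, 41578), Pow(Add(Function('f')(-223, 23), Function('a')(13, 222)), -1)) = Mul(Add(21774, 41578), Pow(Add(Add(-28, Mul(-1, -223)), 735), -1)) = Mul(63352, Pow(Add(Add(-28, 223), 735), -1)) = Mul(63352, Pow(Add(195, 735), -1)) = Mul(63352, Pow(930, -1)) = Mul(63352, Rational(1, 930)) = Rational(31676, 465)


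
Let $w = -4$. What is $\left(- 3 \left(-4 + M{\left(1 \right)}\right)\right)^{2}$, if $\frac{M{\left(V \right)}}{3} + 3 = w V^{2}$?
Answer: $5625$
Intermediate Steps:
$M{\left(V \right)} = -9 - 12 V^{2}$ ($M{\left(V \right)} = -9 + 3 \left(- 4 V^{2}\right) = -9 - 12 V^{2}$)
$\left(- 3 \left(-4 + M{\left(1 \right)}\right)\right)^{2} = \left(- 3 \left(-4 - \left(9 + 12 \cdot 1^{2}\right)\right)\right)^{2} = \left(- 3 \left(-4 - 21\right)\right)^{2} = \left(\left(-3\right) \left(-25\right)\right)^{2} = 75^{2} = 5625$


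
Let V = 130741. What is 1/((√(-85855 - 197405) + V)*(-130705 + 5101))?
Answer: I/(125604*(-130741*I + 2*√70815)) ≈ -6.0894e-11 + 2.4789e-13*I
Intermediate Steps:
1/((√(-85855 - 197405) + V)*(-130705 + 5101)) = 1/((√(-85855 - 197405) + 130741)*(-130705 + 5101)) = 1/((√(-283260) + 130741)*(-125604)) = 1/((2*I*√70815 + 130741)*(-125604)) = 1/((130741 + 2*I*√70815)*(-125604)) = 1/(-16421592564 - 251208*I*√70815)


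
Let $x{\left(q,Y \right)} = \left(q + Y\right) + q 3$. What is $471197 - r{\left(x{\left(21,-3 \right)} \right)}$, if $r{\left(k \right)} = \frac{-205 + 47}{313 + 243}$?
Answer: $\frac{130992845}{278} \approx 4.712 \cdot 10^{5}$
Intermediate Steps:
$x{\left(q,Y \right)} = Y + 4 q$ ($x{\left(q,Y \right)} = \left(Y + q\right) + 3 q = Y + 4 q$)
$r{\left(k \right)} = - \frac{79}{278}$ ($r{\left(k \right)} = - \frac{158}{556} = \left(-158\right) \frac{1}{556} = - \frac{79}{278}$)
$471197 - r{\left(x{\left(21,-3 \right)} \right)} = 471197 - - \frac{79}{278} = 471197 + \frac{79}{278} = \frac{130992845}{278}$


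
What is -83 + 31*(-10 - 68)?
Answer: -2501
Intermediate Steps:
-83 + 31*(-10 - 68) = -83 + 31*(-78) = -83 - 2418 = -2501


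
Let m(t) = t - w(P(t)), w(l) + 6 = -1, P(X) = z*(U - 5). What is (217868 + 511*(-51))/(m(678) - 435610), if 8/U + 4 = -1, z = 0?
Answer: -191807/434925 ≈ -0.44101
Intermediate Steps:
U = -8/5 (U = 8/(-4 - 1) = 8/(-5) = 8*(-1/5) = -8/5 ≈ -1.6000)
P(X) = 0 (P(X) = 0*(-8/5 - 5) = 0*(-33/5) = 0)
w(l) = -7 (w(l) = -6 - 1 = -7)
m(t) = 7 + t (m(t) = t - 1*(-7) = t + 7 = 7 + t)
(217868 + 511*(-51))/(m(678) - 435610) = (217868 + 511*(-51))/((7 + 678) - 435610) = (217868 - 26061)/(685 - 435610) = 191807/(-434925) = 191807*(-1/434925) = -191807/434925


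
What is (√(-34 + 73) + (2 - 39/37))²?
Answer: 54616/1369 + 70*√39/37 ≈ 51.710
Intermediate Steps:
(√(-34 + 73) + (2 - 39/37))² = (√39 + (2 - 39*1/37))² = (√39 + (2 - 39/37))² = (√39 + 35/37)² = (35/37 + √39)²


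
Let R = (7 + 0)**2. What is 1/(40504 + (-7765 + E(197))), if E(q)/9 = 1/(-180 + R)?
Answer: 131/4288800 ≈ 3.0545e-5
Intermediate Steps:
R = 49 (R = 7**2 = 49)
E(q) = -9/131 (E(q) = 9/(-180 + 49) = 9/(-131) = 9*(-1/131) = -9/131)
1/(40504 + (-7765 + E(197))) = 1/(40504 + (-7765 - 9/131)) = 1/(40504 - 1017224/131) = 1/(4288800/131) = 131/4288800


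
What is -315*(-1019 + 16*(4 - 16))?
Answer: 381465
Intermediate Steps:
-315*(-1019 + 16*(4 - 16)) = -315*(-1019 + 16*(-12)) = -315*(-1019 - 192) = -315*(-1211) = 381465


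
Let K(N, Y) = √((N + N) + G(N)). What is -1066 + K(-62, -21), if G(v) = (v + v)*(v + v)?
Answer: -1066 + 2*√3813 ≈ -942.50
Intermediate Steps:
G(v) = 4*v² (G(v) = (2*v)*(2*v) = 4*v²)
K(N, Y) = √(2*N + 4*N²) (K(N, Y) = √((N + N) + 4*N²) = √(2*N + 4*N²))
-1066 + K(-62, -21) = -1066 + √2*√(-62*(1 + 2*(-62))) = -1066 + √2*√(-62*(1 - 124)) = -1066 + √2*√(-62*(-123)) = -1066 + √2*√7626 = -1066 + 2*√3813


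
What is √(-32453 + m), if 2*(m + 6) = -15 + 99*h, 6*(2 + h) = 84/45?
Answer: I*√3255010/10 ≈ 180.42*I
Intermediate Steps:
h = -76/45 (h = -2 + (84/45)/6 = -2 + (84*(1/45))/6 = -2 + (⅙)*(28/15) = -2 + 14/45 = -76/45 ≈ -1.6889)
m = -971/10 (m = -6 + (-15 + 99*(-76/45))/2 = -6 + (-15 - 836/5)/2 = -6 + (½)*(-911/5) = -6 - 911/10 = -971/10 ≈ -97.100)
√(-32453 + m) = √(-32453 - 971/10) = √(-325501/10) = I*√3255010/10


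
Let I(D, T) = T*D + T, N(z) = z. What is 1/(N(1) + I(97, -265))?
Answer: -1/25969 ≈ -3.8507e-5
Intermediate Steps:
I(D, T) = T + D*T (I(D, T) = D*T + T = T + D*T)
1/(N(1) + I(97, -265)) = 1/(1 - 265*(1 + 97)) = 1/(1 - 265*98) = 1/(1 - 25970) = 1/(-25969) = -1/25969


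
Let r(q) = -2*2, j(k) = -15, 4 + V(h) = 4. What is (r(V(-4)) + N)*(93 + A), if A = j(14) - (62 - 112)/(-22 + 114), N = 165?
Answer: 25291/2 ≈ 12646.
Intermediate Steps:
V(h) = 0 (V(h) = -4 + 4 = 0)
r(q) = -4
A = -665/46 (A = -15 - (62 - 112)/(-22 + 114) = -15 - (-50)/92 = -15 - 1*(-25/46) = -15 + 25/46 = -665/46 ≈ -14.457)
(r(V(-4)) + N)*(93 + A) = (-4 + 165)*(93 - 665/46) = 161*(3613/46) = 25291/2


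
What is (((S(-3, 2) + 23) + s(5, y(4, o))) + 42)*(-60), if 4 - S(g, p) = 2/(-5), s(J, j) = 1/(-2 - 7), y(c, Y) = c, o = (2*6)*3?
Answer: -12472/3 ≈ -4157.3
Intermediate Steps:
o = 36 (o = 12*3 = 36)
s(J, j) = -⅑ (s(J, j) = 1/(-9) = -⅑)
S(g, p) = 22/5 (S(g, p) = 4 - 2/(-5) = 4 - 2*(-1)/5 = 4 - 1*(-⅖) = 4 + ⅖ = 22/5)
(((S(-3, 2) + 23) + s(5, y(4, o))) + 42)*(-60) = (((22/5 + 23) - ⅑) + 42)*(-60) = ((137/5 - ⅑) + 42)*(-60) = (1228/45 + 42)*(-60) = (3118/45)*(-60) = -12472/3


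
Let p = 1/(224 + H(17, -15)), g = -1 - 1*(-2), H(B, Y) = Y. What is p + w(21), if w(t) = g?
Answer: 210/209 ≈ 1.0048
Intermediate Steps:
g = 1 (g = -1 + 2 = 1)
w(t) = 1
p = 1/209 (p = 1/(224 - 15) = 1/209 ≈ 0.0047847)
p + w(21) = 1/209 + 1 = 210/209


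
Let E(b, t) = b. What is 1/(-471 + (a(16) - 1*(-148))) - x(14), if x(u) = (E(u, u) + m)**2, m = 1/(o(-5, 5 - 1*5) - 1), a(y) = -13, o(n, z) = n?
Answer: -192895/1008 ≈ -191.36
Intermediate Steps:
m = -1/6 (m = 1/(-5 - 1) = 1/(-6) = -1/6 ≈ -0.16667)
x(u) = (-1/6 + u)**2 (x(u) = (u - 1/6)**2 = (-1/6 + u)**2)
1/(-471 + (a(16) - 1*(-148))) - x(14) = 1/(-471 + (-13 - 1*(-148))) - (-1 + 6*14)**2/36 = 1/(-471 + (-13 + 148)) - (-1 + 84)**2/36 = 1/(-471 + 135) - 83**2/36 = 1/(-336) - 6889/36 = -1/336 - 1*6889/36 = -1/336 - 6889/36 = -192895/1008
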